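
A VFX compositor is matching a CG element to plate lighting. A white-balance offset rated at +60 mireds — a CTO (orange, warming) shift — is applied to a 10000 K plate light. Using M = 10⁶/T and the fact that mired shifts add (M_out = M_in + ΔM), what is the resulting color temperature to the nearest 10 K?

6250 K

M_in = 10⁶/10000 = 100.00 mireds.
M_out = 100.00 + (+60) = 160.00 mireds.
T_out = 10⁶/160.00 = 6250.0 K → 6250 K.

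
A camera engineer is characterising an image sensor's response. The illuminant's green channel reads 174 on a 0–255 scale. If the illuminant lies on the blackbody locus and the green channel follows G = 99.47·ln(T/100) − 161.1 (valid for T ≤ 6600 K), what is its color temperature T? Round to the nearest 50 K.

ln t = (174 + 161.1) / 99.47 = 3.3689.
t = e^3.3689 = 29.045.
T = 100·t = 2905 K → 2900 K to the nearest 50 K.

2900 K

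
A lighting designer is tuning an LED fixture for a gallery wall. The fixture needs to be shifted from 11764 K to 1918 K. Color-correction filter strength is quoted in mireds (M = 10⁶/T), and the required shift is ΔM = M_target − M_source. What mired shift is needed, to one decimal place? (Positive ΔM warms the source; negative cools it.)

+436.4 mireds

M_source = 10⁶/11764 = 85.005; M_target = 10⁶/1918 = 521.376.
ΔM = 521.376 − 85.005 = 436.371 → +436.4 mireds, a warming shift.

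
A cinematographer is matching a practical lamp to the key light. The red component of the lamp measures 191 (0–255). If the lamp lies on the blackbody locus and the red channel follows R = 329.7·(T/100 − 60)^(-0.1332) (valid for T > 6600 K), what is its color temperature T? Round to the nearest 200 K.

(t − 60)^(-0.1332) = 191/329.7 = 0.57931.
t − 60 = 0.57931^(1/-0.1332) = 0.57931^(-7.508) = 60.245, so t = 120.245.
T = 100·t = 12025 K → 12000 K to the nearest 200 K.

12000 K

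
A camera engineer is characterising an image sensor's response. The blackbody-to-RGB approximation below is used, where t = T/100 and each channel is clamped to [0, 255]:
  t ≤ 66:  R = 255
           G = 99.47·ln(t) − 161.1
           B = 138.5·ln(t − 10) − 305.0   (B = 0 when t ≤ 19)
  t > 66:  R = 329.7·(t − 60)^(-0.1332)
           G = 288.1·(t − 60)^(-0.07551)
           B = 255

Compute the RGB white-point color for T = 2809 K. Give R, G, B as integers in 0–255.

t = 2809/100 = 28.09; the t ≤ 66 branch applies.
R = 255 by definition for t ≤ 66.
G = 99.47·ln 28.09 − 161.1 = 99.47·3.3354 − 161.1 = 170.674.
B = 138.5·ln(28.09 − 10) − 305.0 = 138.5·ln 18.09 − 305.0 = 138.5·2.8954 − 305.0 = 96.007.
Rounded: (255, 171, 96).

R=255, G=171, B=96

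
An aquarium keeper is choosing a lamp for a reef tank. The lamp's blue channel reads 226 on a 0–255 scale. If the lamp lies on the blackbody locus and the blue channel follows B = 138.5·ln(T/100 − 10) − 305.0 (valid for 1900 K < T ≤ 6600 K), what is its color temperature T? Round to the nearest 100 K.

5600 K

ln(t − 10) = (226 + 305.0) / 138.5 = 3.8339.
t − 10 = e^3.8339 = 46.244, so t = 56.244.
T = 100·t = 5624 K → 5600 K to the nearest 100 K.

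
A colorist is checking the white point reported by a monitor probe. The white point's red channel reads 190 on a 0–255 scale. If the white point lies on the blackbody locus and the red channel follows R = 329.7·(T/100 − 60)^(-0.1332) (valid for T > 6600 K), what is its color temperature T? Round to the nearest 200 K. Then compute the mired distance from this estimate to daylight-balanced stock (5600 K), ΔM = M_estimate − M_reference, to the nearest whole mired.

(t − 60)^(-0.1332) = 190/329.7 = 0.57628.
t − 60 = 0.57628^(1/-0.1332) = 0.57628^(-7.508) = 62.667, so t = 122.667.
T = 100·t = 12267 K → 12200 K to the nearest 200 K.
M_estimate = 10⁶/12200 = 81.97; M_reference = 10⁶/5600 = 178.57.
ΔM = 81.97 − 178.57 = -96.60 → -97 mireds.

-97 mireds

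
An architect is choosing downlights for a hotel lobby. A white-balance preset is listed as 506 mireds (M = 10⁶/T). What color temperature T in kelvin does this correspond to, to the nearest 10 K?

1980 K

T = 10⁶ / 506 = 1976.28 K → 1980 K.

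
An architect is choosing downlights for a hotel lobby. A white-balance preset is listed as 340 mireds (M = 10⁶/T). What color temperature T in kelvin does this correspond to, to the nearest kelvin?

T = 10⁶ / 340 = 2941.18 K → 2941 K.

2941 K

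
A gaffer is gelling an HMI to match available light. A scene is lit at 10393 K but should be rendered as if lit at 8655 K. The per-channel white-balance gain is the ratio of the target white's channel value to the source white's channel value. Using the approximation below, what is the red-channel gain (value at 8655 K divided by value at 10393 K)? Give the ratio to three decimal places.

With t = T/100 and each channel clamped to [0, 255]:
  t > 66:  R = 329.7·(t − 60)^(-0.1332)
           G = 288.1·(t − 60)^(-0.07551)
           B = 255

1.069

At 10393 K (t = 103.93):
  R = 329.7·(103.93 − 60)^(-0.1332) = 329.7·43.93^(-0.1332) = 329.7·0.60420 = 199.206.
At 8655 K (t = 86.55):
  R = 329.7·(86.55 − 60)^(-0.1332) = 329.7·26.55^(-0.1332) = 329.7·0.64612 = 213.026.
Gain = 213.026 / 199.206 = 1.0694 → 1.069.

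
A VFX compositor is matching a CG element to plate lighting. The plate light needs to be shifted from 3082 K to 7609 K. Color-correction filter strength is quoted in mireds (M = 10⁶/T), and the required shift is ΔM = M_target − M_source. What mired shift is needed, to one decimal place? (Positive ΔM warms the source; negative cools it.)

M_source = 10⁶/3082 = 324.465; M_target = 10⁶/7609 = 131.423.
ΔM = 131.423 − 324.465 = -193.041 → -193.0 mireds, a cooling shift.

-193.0 mireds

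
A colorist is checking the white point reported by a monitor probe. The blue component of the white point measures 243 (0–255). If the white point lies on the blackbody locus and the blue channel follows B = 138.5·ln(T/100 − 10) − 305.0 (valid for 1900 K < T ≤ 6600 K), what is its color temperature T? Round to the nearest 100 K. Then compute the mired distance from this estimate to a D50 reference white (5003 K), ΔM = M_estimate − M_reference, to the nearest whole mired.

ln(t − 10) = (243 + 305.0) / 138.5 = 3.9567.
t − 10 = e^3.9567 = 52.283, so t = 62.283.
T = 100·t = 6228 K → 6200 K to the nearest 100 K.
M_estimate = 10⁶/6200 = 161.29; M_reference = 10⁶/5003 = 199.88.
ΔM = 161.29 − 199.88 = -38.59 → -39 mireds.

-39 mireds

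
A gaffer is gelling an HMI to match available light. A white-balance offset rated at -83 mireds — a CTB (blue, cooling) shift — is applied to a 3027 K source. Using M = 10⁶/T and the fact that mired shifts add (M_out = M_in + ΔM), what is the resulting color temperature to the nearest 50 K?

4050 K

M_in = 10⁶/3027 = 330.36 mireds.
M_out = 330.36 + (-83) = 247.36 mireds.
T_out = 10⁶/247.36 = 4042.7 K → 4050 K.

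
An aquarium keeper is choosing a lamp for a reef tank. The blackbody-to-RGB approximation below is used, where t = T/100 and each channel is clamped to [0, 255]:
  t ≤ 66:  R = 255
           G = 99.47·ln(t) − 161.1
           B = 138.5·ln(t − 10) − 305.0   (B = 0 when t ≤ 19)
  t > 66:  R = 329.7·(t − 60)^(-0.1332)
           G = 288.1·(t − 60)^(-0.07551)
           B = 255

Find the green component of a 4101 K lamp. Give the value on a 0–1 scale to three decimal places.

t = 4101/100 = 41.01; the t ≤ 66 branch applies.
G = 99.47·ln 41.01 − 161.1 = 99.47·3.7138 − 161.1 = 208.313.
On a 0–1 scale: 208.313/255 = 0.8169 → 0.817.

0.817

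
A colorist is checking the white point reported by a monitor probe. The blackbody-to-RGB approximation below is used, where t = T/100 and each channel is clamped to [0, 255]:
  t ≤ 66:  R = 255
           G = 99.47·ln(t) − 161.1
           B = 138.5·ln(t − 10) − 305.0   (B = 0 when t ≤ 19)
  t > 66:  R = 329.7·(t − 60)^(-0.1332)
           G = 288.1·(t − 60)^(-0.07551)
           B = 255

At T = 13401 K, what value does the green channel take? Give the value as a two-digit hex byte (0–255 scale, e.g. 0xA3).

t = 13401/100 = 134.01; the t > 66 branch applies.
G = 288.1·(134.01 − 60)^(-0.07551) = 288.1·74.01^(-0.07551) = 288.1·0.72252 = 208.158.
Rounded: 208; in hex, 0xD0.

0xD0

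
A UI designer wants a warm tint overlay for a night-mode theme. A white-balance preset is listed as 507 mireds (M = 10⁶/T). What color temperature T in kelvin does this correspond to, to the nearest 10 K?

1970 K

T = 10⁶ / 507 = 1972.39 K → 1970 K.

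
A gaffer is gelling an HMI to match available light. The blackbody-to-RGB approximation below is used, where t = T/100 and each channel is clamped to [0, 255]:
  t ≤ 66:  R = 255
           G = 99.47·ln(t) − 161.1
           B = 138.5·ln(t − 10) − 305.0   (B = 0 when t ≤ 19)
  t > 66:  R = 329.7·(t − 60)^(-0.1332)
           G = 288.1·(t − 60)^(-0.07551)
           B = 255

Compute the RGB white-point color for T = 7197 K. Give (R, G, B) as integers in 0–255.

t = 7197/100 = 71.97; the t > 66 branch applies.
R = 329.7·(71.97 − 60)^(-0.1332) = 329.7·11.97^(-0.1332) = 329.7·0.71845 = 236.874.
G = 288.1·(71.97 − 60)^(-0.07551) = 288.1·11.97^(-0.07551) = 288.1·0.82907 = 238.856.
B = 255 by definition for t > 66.
Rounded: (237, 239, 255).

(237, 239, 255)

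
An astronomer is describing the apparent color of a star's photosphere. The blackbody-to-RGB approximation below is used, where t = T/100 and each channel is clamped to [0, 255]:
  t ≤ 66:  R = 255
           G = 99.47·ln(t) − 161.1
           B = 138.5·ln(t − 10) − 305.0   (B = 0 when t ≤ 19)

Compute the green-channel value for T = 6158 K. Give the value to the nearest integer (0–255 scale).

t = 6158/100 = 61.58; the t ≤ 66 branch applies.
G = 99.47·ln 61.58 − 161.1 = 99.47·4.1203 − 161.1 = 248.750.
Rounded: 249.

249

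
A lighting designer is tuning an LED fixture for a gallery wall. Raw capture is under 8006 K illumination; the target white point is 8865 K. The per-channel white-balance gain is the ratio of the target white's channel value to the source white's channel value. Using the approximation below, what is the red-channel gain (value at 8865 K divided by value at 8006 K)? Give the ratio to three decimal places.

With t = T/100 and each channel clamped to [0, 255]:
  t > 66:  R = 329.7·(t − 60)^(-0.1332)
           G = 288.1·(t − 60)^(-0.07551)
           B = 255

0.954

At 8006 K (t = 80.06):
  R = 329.7·(80.06 − 60)^(-0.1332) = 329.7·20.06^(-0.1332) = 329.7·0.67070 = 221.130.
At 8865 K (t = 88.65):
  R = 329.7·(88.65 − 60)^(-0.1332) = 329.7·28.65^(-0.1332) = 329.7·0.63960 = 210.877.
Gain = 210.877 / 221.130 = 0.9536 → 0.954.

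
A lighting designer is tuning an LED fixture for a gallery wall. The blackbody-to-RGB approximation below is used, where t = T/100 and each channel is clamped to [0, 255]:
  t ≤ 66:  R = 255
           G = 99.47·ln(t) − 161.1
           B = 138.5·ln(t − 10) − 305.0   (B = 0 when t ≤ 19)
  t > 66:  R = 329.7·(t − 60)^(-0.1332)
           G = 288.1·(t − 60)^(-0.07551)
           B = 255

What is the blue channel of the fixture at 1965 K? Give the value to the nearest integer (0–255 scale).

t = 1965/100 = 19.65; the t ≤ 66 branch applies.
B = 138.5·ln(19.65 − 10) − 305.0 = 138.5·ln 9.65 − 305.0 = 138.5·2.2670 − 305.0 = 8.974.
Rounded: 9.

9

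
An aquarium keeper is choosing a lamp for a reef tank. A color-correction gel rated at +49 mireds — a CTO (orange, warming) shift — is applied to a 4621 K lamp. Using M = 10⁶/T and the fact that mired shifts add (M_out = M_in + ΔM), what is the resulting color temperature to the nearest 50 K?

M_in = 10⁶/4621 = 216.40 mireds.
M_out = 216.40 + (+49) = 265.40 mireds.
T_out = 10⁶/265.40 = 3767.8 K → 3750 K.

3750 K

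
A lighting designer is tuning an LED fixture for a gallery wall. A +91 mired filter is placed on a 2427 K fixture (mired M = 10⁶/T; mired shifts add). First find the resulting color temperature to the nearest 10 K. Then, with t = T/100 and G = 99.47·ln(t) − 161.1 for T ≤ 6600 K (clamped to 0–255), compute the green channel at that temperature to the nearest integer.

M_in = 10⁶/2427 = 412.03; M_out = 412.03 + (+91) = 503.03.
T_out = 10⁶/503.03 = 1987.9 K → 1990 K; t = 19.9.
G = 99.47·ln 19.9 − 161.1 = 99.47·2.9907 − 161.1 = 136.387.
Rounded: 136.

136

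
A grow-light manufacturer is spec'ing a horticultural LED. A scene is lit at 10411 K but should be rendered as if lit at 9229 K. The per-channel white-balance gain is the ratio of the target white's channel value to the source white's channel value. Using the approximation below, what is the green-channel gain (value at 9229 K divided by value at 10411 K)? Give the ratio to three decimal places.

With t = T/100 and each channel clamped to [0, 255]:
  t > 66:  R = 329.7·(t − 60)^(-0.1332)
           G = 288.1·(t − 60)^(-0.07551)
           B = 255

1.024

At 10411 K (t = 104.11):
  G = 288.1·(104.11 − 60)^(-0.07551) = 288.1·44.11^(-0.07551) = 288.1·0.75131 = 216.453.
At 9229 K (t = 92.29):
  G = 288.1·(92.29 − 60)^(-0.07551) = 288.1·32.29^(-0.07551) = 288.1·0.76922 = 221.612.
Gain = 221.612 / 216.453 = 1.0238 → 1.024.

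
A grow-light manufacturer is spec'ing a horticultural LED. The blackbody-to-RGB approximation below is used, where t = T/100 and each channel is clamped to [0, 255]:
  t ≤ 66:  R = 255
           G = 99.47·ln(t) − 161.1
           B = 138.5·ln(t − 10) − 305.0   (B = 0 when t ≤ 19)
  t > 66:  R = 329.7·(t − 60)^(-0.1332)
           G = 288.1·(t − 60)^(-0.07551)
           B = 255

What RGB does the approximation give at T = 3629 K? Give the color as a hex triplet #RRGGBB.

#FFC494

t = 3629/100 = 36.29; the t ≤ 66 branch applies.
R = 255 by definition for t ≤ 66.
G = 99.47·ln 36.29 − 161.1 = 99.47·3.5915 − 161.1 = 196.151.
B = 138.5·ln(36.29 − 10) − 305.0 = 138.5·ln 26.29 − 305.0 = 138.5·3.2692 − 305.0 = 147.783.
Rounded: (255, 196, 148).
In hex: #FFC494.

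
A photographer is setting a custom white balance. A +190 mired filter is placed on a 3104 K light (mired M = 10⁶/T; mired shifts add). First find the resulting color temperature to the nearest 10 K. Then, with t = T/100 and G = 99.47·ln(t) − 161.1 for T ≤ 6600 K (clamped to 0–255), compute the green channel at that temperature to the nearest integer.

134

M_in = 10⁶/3104 = 322.16; M_out = 322.16 + (+190) = 512.16.
T_out = 10⁶/512.16 = 1952.5 K → 1950 K; t = 19.5.
G = 99.47·ln 19.5 − 161.1 = 99.47·2.9704 − 161.1 = 134.367.
Rounded: 134.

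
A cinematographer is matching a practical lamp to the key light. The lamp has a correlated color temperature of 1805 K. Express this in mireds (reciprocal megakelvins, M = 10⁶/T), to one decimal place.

M = 10⁶ / 1805 = 554.017 → 554.0 mireds.

554.0 mireds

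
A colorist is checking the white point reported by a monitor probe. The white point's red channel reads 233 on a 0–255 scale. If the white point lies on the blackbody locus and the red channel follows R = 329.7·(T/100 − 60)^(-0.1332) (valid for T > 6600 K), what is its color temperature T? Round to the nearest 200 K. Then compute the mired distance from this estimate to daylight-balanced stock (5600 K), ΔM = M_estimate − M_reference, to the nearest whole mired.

-43 mireds

(t − 60)^(-0.1332) = 233/329.7 = 0.70670.
t − 60 = 0.70670^(1/-0.1332) = 0.70670^(-7.508) = 13.547, so t = 73.547.
T = 100·t = 7355 K → 7400 K to the nearest 200 K.
M_estimate = 10⁶/7400 = 135.14; M_reference = 10⁶/5600 = 178.57.
ΔM = 135.14 − 178.57 = -43.44 → -43 mireds.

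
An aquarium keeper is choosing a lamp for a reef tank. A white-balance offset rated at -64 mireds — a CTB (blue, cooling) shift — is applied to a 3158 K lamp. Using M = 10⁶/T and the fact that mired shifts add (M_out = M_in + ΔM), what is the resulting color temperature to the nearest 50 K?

M_in = 10⁶/3158 = 316.66 mireds.
M_out = 316.66 + (-64) = 252.66 mireds.
T_out = 10⁶/252.66 = 3957.9 K → 3950 K.

3950 K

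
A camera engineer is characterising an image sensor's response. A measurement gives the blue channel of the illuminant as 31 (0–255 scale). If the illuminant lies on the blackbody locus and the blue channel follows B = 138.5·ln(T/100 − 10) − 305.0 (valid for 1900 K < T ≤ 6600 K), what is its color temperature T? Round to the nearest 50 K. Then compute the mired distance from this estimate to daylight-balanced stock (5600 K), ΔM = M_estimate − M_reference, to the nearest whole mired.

+287 mireds

ln(t − 10) = (31 + 305.0) / 138.5 = 2.4260.
t − 10 = e^2.4260 = 11.313, so t = 21.313.
T = 100·t = 2131 K → 2150 K to the nearest 50 K.
M_estimate = 10⁶/2150 = 465.12; M_reference = 10⁶/5600 = 178.57.
ΔM = 465.12 − 178.57 = 286.54 → +287 mireds.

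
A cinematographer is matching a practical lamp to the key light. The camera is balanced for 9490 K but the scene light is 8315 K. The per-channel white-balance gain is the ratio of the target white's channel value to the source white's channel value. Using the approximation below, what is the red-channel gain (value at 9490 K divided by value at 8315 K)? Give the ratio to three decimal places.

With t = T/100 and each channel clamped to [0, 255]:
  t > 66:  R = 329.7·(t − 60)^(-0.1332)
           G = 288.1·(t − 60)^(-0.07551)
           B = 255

0.947

At 8315 K (t = 83.15):
  R = 329.7·(83.15 − 60)^(-0.1332) = 329.7·23.15^(-0.1332) = 329.7·0.65802 = 216.951.
At 9490 K (t = 94.9):
  R = 329.7·(94.9 − 60)^(-0.1332) = 329.7·34.9^(-0.1332) = 329.7·0.62301 = 205.407.
Gain = 205.407 / 216.951 = 0.9468 → 0.947.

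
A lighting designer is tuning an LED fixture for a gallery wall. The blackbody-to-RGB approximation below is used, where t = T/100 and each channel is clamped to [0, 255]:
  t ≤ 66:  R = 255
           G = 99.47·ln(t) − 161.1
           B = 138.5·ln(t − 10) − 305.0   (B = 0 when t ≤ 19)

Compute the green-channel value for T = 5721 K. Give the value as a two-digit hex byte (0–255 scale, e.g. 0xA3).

t = 5721/100 = 57.21; the t ≤ 66 branch applies.
G = 99.47·ln 57.21 − 161.1 = 99.47·4.0467 − 161.1 = 241.428.
Rounded: 241; in hex, 0xF1.

0xF1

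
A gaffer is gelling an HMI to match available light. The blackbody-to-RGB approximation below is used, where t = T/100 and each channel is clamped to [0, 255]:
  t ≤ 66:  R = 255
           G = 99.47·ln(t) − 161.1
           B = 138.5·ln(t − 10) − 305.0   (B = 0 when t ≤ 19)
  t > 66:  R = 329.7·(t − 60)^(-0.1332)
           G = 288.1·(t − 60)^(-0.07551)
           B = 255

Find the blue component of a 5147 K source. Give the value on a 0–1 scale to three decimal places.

0.827

t = 5147/100 = 51.47; the t ≤ 66 branch applies.
B = 138.5·ln(51.47 − 10) − 305.0 = 138.5·ln 41.47 − 305.0 = 138.5·3.7250 − 305.0 = 210.908.
On a 0–1 scale: 210.908/255 = 0.8271 → 0.827.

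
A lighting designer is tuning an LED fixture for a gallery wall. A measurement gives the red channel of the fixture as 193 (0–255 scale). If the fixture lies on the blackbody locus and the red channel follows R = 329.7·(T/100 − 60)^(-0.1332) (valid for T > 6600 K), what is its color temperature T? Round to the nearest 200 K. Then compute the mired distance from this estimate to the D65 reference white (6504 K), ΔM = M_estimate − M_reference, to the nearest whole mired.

(t − 60)^(-0.1332) = 193/329.7 = 0.58538.
t − 60 = 0.58538^(1/-0.1332) = 0.58538^(-7.508) = 55.713, so t = 115.713.
T = 100·t = 11571 K → 11600 K to the nearest 200 K.
M_estimate = 10⁶/11600 = 86.21; M_reference = 10⁶/6504 = 153.75.
ΔM = 86.21 − 153.75 = -67.54 → -68 mireds.

-68 mireds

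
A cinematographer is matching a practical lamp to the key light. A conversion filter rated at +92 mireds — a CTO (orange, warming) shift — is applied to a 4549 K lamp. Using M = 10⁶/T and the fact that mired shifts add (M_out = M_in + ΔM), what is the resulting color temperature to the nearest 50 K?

3200 K

M_in = 10⁶/4549 = 219.83 mireds.
M_out = 219.83 + (+92) = 311.83 mireds.
T_out = 10⁶/311.83 = 3206.9 K → 3200 K.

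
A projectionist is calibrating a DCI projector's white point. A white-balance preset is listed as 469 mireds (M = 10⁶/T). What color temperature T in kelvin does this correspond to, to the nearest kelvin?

2132 K

T = 10⁶ / 469 = 2132.20 K → 2132 K.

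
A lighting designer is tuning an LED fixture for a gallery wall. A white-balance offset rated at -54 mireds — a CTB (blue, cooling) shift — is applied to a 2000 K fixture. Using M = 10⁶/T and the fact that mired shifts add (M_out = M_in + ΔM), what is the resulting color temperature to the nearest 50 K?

2250 K

M_in = 10⁶/2000 = 500.00 mireds.
M_out = 500.00 + (-54) = 446.00 mireds.
T_out = 10⁶/446.00 = 2242.2 K → 2250 K.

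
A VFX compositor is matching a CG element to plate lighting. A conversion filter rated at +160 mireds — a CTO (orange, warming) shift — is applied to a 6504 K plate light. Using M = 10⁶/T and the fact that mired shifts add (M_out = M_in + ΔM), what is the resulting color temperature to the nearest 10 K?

3190 K

M_in = 10⁶/6504 = 153.75 mireds.
M_out = 153.75 + (+160) = 313.75 mireds.
T_out = 10⁶/313.75 = 3187.2 K → 3190 K.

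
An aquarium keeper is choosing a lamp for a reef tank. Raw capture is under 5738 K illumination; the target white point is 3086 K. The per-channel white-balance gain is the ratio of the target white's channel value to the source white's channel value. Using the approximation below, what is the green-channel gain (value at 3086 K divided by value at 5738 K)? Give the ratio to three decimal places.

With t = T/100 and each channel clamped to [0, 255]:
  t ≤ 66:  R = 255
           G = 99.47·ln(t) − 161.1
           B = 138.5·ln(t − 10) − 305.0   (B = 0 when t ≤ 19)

0.745

At 5738 K (t = 57.38):
  G = 99.47·ln 57.38 − 161.1 = 99.47·4.0497 − 161.1 = 241.723.
At 3086 K (t = 30.86):
  G = 99.47·ln 30.86 − 161.1 = 99.47·3.4295 − 161.1 = 180.028.
Gain = 180.028 / 241.723 = 0.7448 → 0.745.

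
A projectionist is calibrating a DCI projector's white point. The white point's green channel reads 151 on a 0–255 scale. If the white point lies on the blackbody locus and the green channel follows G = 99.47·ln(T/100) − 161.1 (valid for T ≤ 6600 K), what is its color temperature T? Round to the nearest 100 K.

2300 K

ln t = (151 + 161.1) / 99.47 = 3.1376.
t = e^3.1376 = 23.049.
T = 100·t = 2305 K → 2300 K to the nearest 100 K.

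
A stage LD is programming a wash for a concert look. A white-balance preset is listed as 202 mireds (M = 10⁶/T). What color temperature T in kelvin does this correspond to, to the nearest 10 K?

T = 10⁶ / 202 = 4950.50 K → 4950 K.

4950 K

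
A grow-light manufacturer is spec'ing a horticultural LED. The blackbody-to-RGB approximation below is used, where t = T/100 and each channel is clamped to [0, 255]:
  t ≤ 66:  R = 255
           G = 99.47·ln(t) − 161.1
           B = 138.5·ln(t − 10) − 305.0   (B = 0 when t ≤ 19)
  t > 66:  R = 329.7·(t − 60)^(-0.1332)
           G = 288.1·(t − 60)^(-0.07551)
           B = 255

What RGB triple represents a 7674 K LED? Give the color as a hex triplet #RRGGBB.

t = 7674/100 = 76.74; the t > 66 branch applies.
R = 329.7·(76.74 − 60)^(-0.1332) = 329.7·16.74^(-0.1332) = 329.7·0.68706 = 226.524.
G = 288.1·(76.74 − 60)^(-0.07551) = 288.1·16.74^(-0.07551) = 288.1·0.80834 = 232.883.
B = 255 by definition for t > 66.
Rounded: (227, 233, 255).
In hex: #E3E9FF.

#E3E9FF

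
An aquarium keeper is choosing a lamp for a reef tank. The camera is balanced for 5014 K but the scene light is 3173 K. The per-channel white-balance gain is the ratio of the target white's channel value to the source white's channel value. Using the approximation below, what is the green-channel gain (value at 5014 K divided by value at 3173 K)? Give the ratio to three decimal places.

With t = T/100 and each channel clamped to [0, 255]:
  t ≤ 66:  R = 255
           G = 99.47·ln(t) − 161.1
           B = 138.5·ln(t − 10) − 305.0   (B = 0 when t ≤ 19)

At 3173 K (t = 31.73):
  G = 99.47·ln 31.73 − 161.1 = 99.47·3.4573 − 161.1 = 182.794.
At 5014 K (t = 50.14):
  G = 99.47·ln 50.14 − 161.1 = 99.47·3.9148 − 161.1 = 228.307.
Gain = 228.307 / 182.794 = 1.2490 → 1.249.

1.249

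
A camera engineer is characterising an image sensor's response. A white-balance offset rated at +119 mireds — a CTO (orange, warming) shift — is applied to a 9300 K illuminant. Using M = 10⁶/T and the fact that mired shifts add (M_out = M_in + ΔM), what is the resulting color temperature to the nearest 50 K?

4400 K

M_in = 10⁶/9300 = 107.53 mireds.
M_out = 107.53 + (+119) = 226.53 mireds.
T_out = 10⁶/226.53 = 4414.5 K → 4400 K.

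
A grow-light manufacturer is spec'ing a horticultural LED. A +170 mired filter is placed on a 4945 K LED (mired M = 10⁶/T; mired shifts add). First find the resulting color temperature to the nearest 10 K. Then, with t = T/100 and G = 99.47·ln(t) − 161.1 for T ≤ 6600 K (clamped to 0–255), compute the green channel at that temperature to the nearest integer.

166

M_in = 10⁶/4945 = 202.22; M_out = 202.22 + (+170) = 372.22.
T_out = 10⁶/372.22 = 2686.6 K → 2690 K; t = 26.9.
G = 99.47·ln 26.9 − 161.1 = 99.47·3.2921 − 161.1 = 166.368.
Rounded: 166.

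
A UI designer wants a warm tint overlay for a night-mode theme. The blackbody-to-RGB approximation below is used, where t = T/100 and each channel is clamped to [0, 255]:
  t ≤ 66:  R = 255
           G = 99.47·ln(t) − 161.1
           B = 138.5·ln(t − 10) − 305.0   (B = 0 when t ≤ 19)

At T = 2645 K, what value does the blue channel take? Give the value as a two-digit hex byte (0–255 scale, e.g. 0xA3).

0x53

t = 2645/100 = 26.45; the t ≤ 66 branch applies.
B = 138.5·ln(26.45 − 10) − 305.0 = 138.5·ln 16.45 − 305.0 = 138.5·2.8003 − 305.0 = 82.845.
Rounded: 83; in hex, 0x53.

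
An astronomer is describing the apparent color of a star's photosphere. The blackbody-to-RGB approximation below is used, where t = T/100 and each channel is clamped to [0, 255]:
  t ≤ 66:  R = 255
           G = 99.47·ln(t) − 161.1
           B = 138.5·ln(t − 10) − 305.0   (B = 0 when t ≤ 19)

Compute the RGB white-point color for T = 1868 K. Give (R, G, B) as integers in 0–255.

t = 1868/100 = 18.68; the t ≤ 66 branch applies.
R = 255 by definition for t ≤ 66.
G = 99.47·ln 18.68 − 161.1 = 99.47·2.9275 − 161.1 = 130.094.
t = 18.68 ≤ 19, so B = 0.
Rounded: (255, 130, 0).

(255, 130, 0)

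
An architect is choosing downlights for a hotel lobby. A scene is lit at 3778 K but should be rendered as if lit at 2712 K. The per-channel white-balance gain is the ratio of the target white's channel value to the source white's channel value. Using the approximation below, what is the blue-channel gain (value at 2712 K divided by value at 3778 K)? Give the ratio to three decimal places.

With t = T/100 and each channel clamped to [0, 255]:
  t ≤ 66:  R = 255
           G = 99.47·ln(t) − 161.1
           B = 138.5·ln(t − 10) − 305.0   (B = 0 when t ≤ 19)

0.569

At 3778 K (t = 37.78):
  B = 138.5·ln(37.78 − 10) − 305.0 = 138.5·ln 27.78 − 305.0 = 138.5·3.3243 − 305.0 = 155.418.
At 2712 K (t = 27.12):
  B = 138.5·ln(27.12 − 10) − 305.0 = 138.5·ln 17.12 − 305.0 = 138.5·2.8402 − 305.0 = 88.374.
Gain = 88.374 / 155.418 = 0.5686 → 0.569.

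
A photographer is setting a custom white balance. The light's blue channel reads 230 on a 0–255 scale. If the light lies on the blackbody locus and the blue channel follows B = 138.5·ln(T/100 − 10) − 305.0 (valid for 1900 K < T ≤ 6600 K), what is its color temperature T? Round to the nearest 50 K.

ln(t − 10) = (230 + 305.0) / 138.5 = 3.8628.
t − 10 = e^3.8628 = 47.599, so t = 57.599.
T = 100·t = 5760 K → 5750 K to the nearest 50 K.

5750 K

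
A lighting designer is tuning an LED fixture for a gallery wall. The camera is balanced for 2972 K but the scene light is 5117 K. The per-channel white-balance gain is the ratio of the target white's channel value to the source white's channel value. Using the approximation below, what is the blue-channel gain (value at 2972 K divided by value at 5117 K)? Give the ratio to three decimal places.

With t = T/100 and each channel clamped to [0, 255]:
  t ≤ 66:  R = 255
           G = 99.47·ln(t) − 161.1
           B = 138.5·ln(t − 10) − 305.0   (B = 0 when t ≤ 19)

0.514

At 5117 K (t = 51.17):
  B = 138.5·ln(51.17 − 10) − 305.0 = 138.5·ln 41.17 − 305.0 = 138.5·3.7177 − 305.0 = 209.903.
At 2972 K (t = 29.72):
  B = 138.5·ln(29.72 − 10) − 305.0 = 138.5·ln 19.72 − 305.0 = 138.5·2.9816 − 305.0 = 107.956.
Gain = 107.956 / 209.903 = 0.5143 → 0.514.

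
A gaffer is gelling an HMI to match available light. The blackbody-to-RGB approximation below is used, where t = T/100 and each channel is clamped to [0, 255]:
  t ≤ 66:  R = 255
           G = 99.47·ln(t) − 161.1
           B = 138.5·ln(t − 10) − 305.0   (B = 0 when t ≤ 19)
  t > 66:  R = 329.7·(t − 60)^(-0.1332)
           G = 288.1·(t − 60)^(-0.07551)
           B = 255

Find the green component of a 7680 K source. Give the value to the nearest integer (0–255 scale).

t = 7680/100 = 76.8; the t > 66 branch applies.
G = 288.1·(76.8 − 60)^(-0.07551) = 288.1·16.8^(-0.07551) = 288.1·0.80812 = 232.820.
Rounded: 233.

233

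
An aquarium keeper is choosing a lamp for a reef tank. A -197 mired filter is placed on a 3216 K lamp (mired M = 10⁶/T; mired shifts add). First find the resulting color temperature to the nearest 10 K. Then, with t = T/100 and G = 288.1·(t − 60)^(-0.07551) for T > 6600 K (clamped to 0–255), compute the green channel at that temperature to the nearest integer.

M_in = 10⁶/3216 = 310.95; M_out = 310.95 + (-197) = 113.95.
T_out = 10⁶/113.95 = 8776.1 K → 8780 K; t = 87.8.
G = 288.1·(87.8 − 60)^(-0.07551) = 288.1·27.8^(-0.07551) = 288.1·0.77797 = 224.132.
Rounded: 224.

224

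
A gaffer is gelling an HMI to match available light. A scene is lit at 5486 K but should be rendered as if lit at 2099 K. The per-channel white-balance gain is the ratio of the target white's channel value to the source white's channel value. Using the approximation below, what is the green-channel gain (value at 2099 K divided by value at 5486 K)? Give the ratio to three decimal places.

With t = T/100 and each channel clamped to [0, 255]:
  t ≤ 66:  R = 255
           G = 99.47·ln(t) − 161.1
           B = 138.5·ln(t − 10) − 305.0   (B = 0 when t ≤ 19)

0.597

At 5486 K (t = 54.86):
  G = 99.47·ln 54.86 − 161.1 = 99.47·4.0048 − 161.1 = 237.256.
At 2099 K (t = 20.99):
  G = 99.47·ln 20.99 − 161.1 = 99.47·3.0440 − 161.1 = 141.691.
Gain = 141.691 / 237.256 = 0.5972 → 0.597.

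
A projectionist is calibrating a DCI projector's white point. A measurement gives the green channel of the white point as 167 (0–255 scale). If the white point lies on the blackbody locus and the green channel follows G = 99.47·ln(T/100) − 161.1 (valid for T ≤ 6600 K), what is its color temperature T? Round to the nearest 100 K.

2700 K

ln t = (167 + 161.1) / 99.47 = 3.2985.
t = e^3.2985 = 27.072.
T = 100·t = 2707 K → 2700 K to the nearest 100 K.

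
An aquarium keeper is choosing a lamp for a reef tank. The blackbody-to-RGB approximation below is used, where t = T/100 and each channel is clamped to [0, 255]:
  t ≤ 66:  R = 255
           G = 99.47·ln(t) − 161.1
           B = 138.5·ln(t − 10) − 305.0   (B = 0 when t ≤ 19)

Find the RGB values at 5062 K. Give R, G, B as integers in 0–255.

R=255, G=229, B=208

t = 5062/100 = 50.62; the t ≤ 66 branch applies.
R = 255 by definition for t ≤ 66.
G = 99.47·ln 50.62 − 161.1 = 99.47·3.9243 − 161.1 = 229.255.
B = 138.5·ln(50.62 − 10) − 305.0 = 138.5·ln 40.62 − 305.0 = 138.5·3.7043 − 305.0 = 208.040.
Rounded: (255, 229, 208).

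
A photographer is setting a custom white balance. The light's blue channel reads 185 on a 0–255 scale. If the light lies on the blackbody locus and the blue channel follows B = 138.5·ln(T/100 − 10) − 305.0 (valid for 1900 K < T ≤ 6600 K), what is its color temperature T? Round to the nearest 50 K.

ln(t − 10) = (185 + 305.0) / 138.5 = 3.5379.
t − 10 = e^3.5379 = 34.395, so t = 44.395.
T = 100·t = 4439 K → 4450 K to the nearest 50 K.

4450 K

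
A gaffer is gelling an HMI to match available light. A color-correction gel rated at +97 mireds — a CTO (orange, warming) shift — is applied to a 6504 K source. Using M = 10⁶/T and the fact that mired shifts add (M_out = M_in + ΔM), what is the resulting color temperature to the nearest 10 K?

3990 K

M_in = 10⁶/6504 = 153.75 mireds.
M_out = 153.75 + (+97) = 250.75 mireds.
T_out = 10⁶/250.75 = 3988.0 K → 3990 K.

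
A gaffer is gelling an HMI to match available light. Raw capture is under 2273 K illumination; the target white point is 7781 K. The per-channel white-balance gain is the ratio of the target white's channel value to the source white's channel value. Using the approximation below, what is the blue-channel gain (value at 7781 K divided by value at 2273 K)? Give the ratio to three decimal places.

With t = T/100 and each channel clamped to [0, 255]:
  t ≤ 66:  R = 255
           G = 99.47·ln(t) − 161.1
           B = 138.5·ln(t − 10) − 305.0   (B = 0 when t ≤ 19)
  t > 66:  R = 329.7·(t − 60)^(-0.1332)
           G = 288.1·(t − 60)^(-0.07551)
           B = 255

5.387

At 2273 K (t = 22.73):
  B = 138.5·ln(22.73 − 10) − 305.0 = 138.5·ln 12.73 − 305.0 = 138.5·2.5440 − 305.0 = 47.339.
At 7781 K (t = 77.81):
  B = 255 by definition for t > 66.
Gain = 255.000 / 47.339 = 5.3867 → 5.387.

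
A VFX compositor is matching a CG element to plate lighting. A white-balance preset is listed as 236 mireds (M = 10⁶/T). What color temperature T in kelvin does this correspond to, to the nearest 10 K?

T = 10⁶ / 236 = 4237.29 K → 4240 K.

4240 K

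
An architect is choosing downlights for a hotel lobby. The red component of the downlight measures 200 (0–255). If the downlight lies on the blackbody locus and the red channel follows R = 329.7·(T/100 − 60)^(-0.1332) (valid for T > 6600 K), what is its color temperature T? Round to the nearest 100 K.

10300 K

(t − 60)^(-0.1332) = 200/329.7 = 0.60661.
t − 60 = 0.60661^(1/-0.1332) = 0.60661^(-7.508) = 42.638, so t = 102.638.
T = 100·t = 10264 K → 10300 K to the nearest 100 K.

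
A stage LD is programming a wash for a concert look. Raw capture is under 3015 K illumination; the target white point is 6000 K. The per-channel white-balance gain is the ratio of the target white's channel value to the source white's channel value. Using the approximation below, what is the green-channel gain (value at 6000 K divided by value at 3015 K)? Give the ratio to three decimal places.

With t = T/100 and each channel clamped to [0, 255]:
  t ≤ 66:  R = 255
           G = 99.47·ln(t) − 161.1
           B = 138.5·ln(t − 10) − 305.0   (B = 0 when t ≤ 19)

1.385

At 3015 K (t = 30.15):
  G = 99.47·ln 30.15 − 161.1 = 99.47·3.4062 − 161.1 = 177.713.
At 6000 K (t = 60):
  G = 99.47·ln 60 − 161.1 = 99.47·4.0943 − 161.1 = 246.164.
Gain = 246.164 / 177.713 = 1.3852 → 1.385.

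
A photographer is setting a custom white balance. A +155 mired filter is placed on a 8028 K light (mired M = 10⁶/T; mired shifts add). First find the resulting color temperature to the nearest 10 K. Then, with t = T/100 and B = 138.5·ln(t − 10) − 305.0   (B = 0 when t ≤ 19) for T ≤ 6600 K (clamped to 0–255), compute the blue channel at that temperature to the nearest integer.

M_in = 10⁶/8028 = 124.56; M_out = 124.56 + (+155) = 279.56.
T_out = 10⁶/279.56 = 3577.0 K → 3580 K; t = 35.8.
B = 138.5·ln(35.8 − 10) − 305.0 = 138.5·ln 25.8 − 305.0 = 138.5·3.2504 − 305.0 = 145.177.
Rounded: 145.

145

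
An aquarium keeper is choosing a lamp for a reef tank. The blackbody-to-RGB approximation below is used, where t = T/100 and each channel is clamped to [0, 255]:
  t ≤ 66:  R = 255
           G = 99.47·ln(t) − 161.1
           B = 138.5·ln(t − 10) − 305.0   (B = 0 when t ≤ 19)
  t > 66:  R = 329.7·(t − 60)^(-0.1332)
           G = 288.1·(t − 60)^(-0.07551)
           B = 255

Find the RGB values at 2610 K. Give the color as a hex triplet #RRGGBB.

t = 2610/100 = 26.1; the t ≤ 66 branch applies.
R = 255 by definition for t ≤ 66.
G = 99.47·ln 26.1 − 161.1 = 99.47·3.2619 − 161.1 = 163.365.
B = 138.5·ln(26.1 − 10) − 305.0 = 138.5·ln 16.1 − 305.0 = 138.5·2.7788 − 305.0 = 79.866.
Rounded: (255, 163, 80).
In hex: #FFA350.

#FFA350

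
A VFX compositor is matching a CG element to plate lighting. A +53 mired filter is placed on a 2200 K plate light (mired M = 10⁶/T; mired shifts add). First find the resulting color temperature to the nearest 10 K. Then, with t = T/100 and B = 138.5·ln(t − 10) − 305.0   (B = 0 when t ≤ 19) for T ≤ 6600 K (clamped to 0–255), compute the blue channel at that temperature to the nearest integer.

10

M_in = 10⁶/2200 = 454.55; M_out = 454.55 + (+53) = 507.55.
T_out = 10⁶/507.55 = 1970.3 K → 1970 K; t = 19.7.
B = 138.5·ln(19.7 − 10) − 305.0 = 138.5·ln 9.7 − 305.0 = 138.5·2.2721 − 305.0 = 9.689.
Rounded: 10.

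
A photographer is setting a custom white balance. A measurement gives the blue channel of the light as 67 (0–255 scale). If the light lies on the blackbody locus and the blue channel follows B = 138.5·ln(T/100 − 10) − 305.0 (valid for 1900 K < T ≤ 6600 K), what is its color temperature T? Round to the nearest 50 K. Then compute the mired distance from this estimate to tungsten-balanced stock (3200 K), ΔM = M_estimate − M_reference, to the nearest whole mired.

ln(t − 10) = (67 + 305.0) / 138.5 = 2.6859.
t − 10 = e^2.6859 = 14.672, so t = 24.672.
T = 100·t = 2467 K → 2450 K to the nearest 50 K.
M_estimate = 10⁶/2450 = 408.16; M_reference = 10⁶/3200 = 312.50.
ΔM = 408.16 − 312.50 = 95.66 → +96 mireds.

+96 mireds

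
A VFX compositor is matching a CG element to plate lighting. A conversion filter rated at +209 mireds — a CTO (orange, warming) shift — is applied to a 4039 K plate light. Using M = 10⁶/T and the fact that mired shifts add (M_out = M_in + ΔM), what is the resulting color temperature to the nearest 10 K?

2190 K

M_in = 10⁶/4039 = 247.59 mireds.
M_out = 247.59 + (+209) = 456.59 mireds.
T_out = 10⁶/456.59 = 2190.2 K → 2190 K.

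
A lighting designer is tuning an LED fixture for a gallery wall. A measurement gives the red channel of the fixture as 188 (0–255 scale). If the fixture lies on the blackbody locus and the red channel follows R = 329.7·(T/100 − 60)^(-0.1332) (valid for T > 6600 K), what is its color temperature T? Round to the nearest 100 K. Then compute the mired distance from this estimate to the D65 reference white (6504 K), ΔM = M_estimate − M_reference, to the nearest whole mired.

-76 mireds

(t − 60)^(-0.1332) = 188/329.7 = 0.57022.
t − 60 = 0.57022^(1/-0.1332) = 0.57022^(-7.508) = 67.848, so t = 127.848.
T = 100·t = 12785 K → 12800 K to the nearest 100 K.
M_estimate = 10⁶/12800 = 78.12; M_reference = 10⁶/6504 = 153.75.
ΔM = 78.12 − 153.75 = -75.63 → -76 mireds.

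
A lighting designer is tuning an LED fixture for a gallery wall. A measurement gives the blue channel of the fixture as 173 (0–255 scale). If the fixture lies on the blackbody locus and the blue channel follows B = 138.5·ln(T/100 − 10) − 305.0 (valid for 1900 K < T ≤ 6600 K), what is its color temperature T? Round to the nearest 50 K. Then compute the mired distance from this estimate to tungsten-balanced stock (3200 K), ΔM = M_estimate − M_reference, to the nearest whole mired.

ln(t − 10) = (173 + 305.0) / 138.5 = 3.4513.
t − 10 = e^3.4513 = 31.540, so t = 41.540.
T = 100·t = 4154 K → 4150 K to the nearest 50 K.
M_estimate = 10⁶/4150 = 240.96; M_reference = 10⁶/3200 = 312.50.
ΔM = 240.96 − 312.50 = -71.54 → -72 mireds.

-72 mireds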